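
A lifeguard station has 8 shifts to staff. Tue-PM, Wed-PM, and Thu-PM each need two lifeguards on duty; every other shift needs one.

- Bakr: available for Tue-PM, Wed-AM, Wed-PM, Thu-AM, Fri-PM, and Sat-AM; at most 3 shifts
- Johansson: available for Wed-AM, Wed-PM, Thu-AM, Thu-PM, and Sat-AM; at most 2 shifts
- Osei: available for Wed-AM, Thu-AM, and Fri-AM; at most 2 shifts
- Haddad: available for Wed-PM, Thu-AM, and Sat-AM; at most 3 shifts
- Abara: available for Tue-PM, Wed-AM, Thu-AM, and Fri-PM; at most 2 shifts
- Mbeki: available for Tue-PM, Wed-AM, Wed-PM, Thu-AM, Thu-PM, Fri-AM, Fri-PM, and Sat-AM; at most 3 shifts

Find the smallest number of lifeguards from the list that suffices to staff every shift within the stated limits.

11 slots to fill and no one can take more than 3, so at least ⌈11/3⌉ = 4 lifeguards are needed.
Bakr, Johansson, Haddad, and Mbeki alone can cover everything: Tue-PM→Bakr+Mbeki, Wed-AM→Bakr, Wed-PM→Johansson+Haddad, Thu-AM→Haddad, Thu-PM→Johansson+Mbeki, Fri-AM→Mbeki, Fri-PM→Bakr, Sat-AM→Haddad.

4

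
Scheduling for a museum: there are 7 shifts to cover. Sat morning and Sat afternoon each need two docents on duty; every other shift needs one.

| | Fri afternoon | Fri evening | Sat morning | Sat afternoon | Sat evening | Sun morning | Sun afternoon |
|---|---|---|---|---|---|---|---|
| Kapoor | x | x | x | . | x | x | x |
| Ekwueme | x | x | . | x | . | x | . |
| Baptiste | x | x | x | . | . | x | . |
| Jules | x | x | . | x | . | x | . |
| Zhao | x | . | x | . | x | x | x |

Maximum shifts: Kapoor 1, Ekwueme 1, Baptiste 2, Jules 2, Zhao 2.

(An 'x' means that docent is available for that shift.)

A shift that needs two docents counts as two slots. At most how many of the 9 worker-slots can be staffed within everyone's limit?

Total capacity across all docents is 1+1+2+2+2 = 8, and 9 slots are needed, so at most 8 can be filled.
An assignment achieving 8: Fri afternoon→Jules, Fri evening→Baptiste, Sat morning→Baptiste+Zhao, Sat afternoon→Ekwueme+Jules, Sat evening→Kapoor, Sun afternoon→Zhao.
Loads: Kapoor 1/1, Ekwueme 1/1, Baptiste 2/2, Jules 2/2, Zhao 2/2.

8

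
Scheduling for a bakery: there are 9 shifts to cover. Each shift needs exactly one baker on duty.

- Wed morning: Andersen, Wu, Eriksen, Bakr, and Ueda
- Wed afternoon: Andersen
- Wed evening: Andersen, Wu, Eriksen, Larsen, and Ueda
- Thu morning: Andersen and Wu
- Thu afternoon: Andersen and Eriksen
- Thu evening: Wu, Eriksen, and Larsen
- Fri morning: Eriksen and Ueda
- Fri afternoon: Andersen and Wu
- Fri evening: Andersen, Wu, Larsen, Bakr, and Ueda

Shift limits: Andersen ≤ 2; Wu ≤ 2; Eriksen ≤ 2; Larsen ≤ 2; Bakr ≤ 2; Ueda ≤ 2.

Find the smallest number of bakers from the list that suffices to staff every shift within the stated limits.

5

9 slots to fill and no one can take more than 2, so at least ⌈9/2⌉ = 5 bakers are needed.
Andersen, Wu, Eriksen, Larsen, and Bakr alone can cover everything: Wed morning→Bakr, Wed afternoon→Andersen, Wed evening→Larsen, Thu morning→Andersen, Thu afternoon→Eriksen, Thu evening→Wu, Fri morning→Eriksen, Fri afternoon→Wu, Fri evening→Larsen.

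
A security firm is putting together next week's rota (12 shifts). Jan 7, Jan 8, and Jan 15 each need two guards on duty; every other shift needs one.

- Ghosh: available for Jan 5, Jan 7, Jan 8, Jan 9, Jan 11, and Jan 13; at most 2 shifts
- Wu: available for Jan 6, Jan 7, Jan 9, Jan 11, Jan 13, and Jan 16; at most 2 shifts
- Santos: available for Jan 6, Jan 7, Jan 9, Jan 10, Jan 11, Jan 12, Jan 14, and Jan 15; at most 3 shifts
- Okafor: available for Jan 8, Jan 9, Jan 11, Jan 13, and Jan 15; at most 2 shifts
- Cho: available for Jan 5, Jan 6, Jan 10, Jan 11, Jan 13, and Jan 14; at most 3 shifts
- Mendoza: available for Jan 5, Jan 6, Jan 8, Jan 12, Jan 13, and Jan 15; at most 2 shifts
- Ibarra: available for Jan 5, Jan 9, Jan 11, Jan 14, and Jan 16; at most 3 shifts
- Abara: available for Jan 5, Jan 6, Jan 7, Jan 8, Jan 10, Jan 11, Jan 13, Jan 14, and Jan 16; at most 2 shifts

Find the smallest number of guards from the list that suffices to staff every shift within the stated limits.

15 slots to fill and no one can take more than 3, so at least ⌈15/3⌉ = 5 guards are needed.
Any 5 guards together have capacity at most 3+3+3+2+2 = 13 < 15 slots, so 5 can never suffice.
Ghosh, Wu, Santos, Okafor, Cho, and Ibarra alone can cover everything: Jan 5→Cho, Jan 6→Cho, Jan 7→Ghosh+Wu, Jan 8→Ghosh+Okafor, Jan 9→Ibarra, Jan 10→Santos, Jan 11→Ibarra, Jan 12→Santos, Jan 13→Cho, Jan 14→Ibarra, Jan 15→Santos+Okafor, Jan 16→Wu.

6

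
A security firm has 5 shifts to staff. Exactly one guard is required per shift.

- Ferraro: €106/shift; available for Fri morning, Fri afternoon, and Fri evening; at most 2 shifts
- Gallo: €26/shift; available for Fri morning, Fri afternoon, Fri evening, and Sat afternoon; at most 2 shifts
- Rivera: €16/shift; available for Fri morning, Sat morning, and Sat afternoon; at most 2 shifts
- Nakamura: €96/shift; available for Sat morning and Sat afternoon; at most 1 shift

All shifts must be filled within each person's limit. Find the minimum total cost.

Picking the cheapest available guard for each shift independently would cost €100, but that ignores the shift limits.
An optimal schedule: Fri morning→Rivera, Fri afternoon→Gallo, Fri evening→Gallo, Sat morning→Rivera, Sat afternoon→Nakamura.
Total: 16 + 26 + 26 + 16 + 96 = €180.

€180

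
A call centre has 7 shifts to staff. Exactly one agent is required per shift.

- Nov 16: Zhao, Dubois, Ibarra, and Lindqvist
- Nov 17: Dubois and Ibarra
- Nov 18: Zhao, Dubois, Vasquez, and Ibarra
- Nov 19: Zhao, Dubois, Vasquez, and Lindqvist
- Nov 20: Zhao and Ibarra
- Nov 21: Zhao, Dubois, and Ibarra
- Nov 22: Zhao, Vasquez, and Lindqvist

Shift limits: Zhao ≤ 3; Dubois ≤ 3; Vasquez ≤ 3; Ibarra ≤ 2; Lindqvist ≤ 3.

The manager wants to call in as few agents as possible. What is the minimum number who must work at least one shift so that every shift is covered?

7 slots to fill and no one can take more than 3, so at least ⌈7/3⌉ = 3 agents are needed.
Zhao, Dubois, and Vasquez alone can cover everything: Nov 16→Zhao, Nov 17→Dubois, Nov 18→Dubois, Nov 19→Dubois, Nov 20→Zhao, Nov 21→Zhao, Nov 22→Vasquez.

3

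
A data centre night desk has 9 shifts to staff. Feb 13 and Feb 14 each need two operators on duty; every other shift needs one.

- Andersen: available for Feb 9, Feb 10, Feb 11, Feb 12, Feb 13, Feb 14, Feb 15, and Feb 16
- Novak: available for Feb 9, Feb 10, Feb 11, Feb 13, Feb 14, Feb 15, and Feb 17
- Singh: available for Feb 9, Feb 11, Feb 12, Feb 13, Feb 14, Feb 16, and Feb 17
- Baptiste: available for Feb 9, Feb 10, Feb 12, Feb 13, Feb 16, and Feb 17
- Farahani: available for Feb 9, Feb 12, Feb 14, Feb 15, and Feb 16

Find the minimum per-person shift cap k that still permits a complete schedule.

3

With 5 operators and 11 worker-slots to fill, someone must work at least ⌈11/5⌉ = 3 shifts, so k ≥ 3.
k = 3 works: Feb 9→Novak, Feb 10→Andersen, Feb 11→Andersen, Feb 12→Singh, Feb 13→Novak+Baptiste, Feb 14→Singh+Farahani, Feb 15→Andersen, Feb 16→Singh, Feb 17→Novak.
Loads: Andersen 3, Novak 3, Singh 3, Baptiste 1, Farahani 1 — all ≤ 3.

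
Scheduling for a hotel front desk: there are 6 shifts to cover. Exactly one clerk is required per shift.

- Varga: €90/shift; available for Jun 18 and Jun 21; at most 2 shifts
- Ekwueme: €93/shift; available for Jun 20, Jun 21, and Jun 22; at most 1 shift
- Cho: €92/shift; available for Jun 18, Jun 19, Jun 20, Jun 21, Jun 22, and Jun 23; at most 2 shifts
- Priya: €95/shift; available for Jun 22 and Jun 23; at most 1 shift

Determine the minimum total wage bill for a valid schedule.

Jun 19 can only be covered by Cho, so that assignment is forced.
Picking the cheapest available clerk for each shift independently would cost €548, but that ignores the shift limits.
An optimal schedule: Jun 18→Varga, Jun 19→Cho, Jun 20→Ekwueme, Jun 21→Varga, Jun 22→Priya, Jun 23→Cho.
Total: 90 + 92 + 93 + 90 + 95 + 92 = €552.

€552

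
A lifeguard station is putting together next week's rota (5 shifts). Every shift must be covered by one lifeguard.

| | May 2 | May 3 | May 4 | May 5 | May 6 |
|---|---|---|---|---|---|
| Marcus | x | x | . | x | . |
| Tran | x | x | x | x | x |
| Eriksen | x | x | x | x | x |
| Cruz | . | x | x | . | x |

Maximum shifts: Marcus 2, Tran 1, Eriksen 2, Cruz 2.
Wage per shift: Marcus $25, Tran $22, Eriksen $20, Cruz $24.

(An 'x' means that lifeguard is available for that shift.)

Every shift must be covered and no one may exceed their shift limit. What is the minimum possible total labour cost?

Picking the cheapest available lifeguard for each shift independently would cost $100, but that ignores the shift limits.
An optimal schedule: May 2→Eriksen, May 3→Cruz, May 4→Eriksen, May 5→Tran, May 6→Cruz.
Total: 20 + 24 + 20 + 22 + 24 = $110.

$110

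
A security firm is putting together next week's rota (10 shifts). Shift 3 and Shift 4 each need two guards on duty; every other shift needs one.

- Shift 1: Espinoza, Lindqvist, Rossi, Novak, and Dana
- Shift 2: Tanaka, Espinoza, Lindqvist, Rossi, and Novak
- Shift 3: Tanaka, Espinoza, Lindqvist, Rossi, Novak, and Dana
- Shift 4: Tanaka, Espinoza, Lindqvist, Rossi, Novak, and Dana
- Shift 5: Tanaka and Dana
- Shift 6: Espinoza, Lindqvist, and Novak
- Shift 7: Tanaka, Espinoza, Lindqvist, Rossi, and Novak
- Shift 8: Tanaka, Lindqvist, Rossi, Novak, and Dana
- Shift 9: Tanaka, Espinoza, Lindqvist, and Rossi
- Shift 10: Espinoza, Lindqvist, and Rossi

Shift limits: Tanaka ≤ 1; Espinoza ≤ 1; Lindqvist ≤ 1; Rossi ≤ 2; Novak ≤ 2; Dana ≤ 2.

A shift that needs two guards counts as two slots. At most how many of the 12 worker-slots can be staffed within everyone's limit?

9

Total capacity across all guards is 1+1+1+2+2+2 = 9, and 12 slots are needed, so at most 9 can be filled.
An assignment achieving 9: Shift 1→Rossi, Shift 2→Novak, Shift 3→Dana, Shift 5→Tanaka, Shift 6→Espinoza, Shift 7→Novak, Shift 8→Dana, Shift 9→Rossi, Shift 10→Lindqvist.
Loads: Tanaka 1/1, Espinoza 1/1, Lindqvist 1/1, Rossi 2/2, Novak 2/2, Dana 2/2.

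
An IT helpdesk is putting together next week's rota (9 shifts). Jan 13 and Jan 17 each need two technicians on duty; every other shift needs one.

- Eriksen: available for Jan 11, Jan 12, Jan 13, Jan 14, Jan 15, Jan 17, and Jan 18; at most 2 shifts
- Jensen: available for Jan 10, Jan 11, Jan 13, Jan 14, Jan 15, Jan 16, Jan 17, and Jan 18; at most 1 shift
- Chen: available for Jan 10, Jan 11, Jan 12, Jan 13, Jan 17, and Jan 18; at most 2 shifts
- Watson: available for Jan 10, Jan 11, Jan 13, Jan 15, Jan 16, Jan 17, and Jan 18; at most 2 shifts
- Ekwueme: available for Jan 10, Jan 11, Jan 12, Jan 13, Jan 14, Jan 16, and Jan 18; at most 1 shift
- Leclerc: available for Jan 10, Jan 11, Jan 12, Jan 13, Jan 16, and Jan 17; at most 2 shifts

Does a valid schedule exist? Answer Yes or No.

No

Total capacity is 2+1+2+2+1+2 = 10 but 11 worker-slots are needed — infeasible.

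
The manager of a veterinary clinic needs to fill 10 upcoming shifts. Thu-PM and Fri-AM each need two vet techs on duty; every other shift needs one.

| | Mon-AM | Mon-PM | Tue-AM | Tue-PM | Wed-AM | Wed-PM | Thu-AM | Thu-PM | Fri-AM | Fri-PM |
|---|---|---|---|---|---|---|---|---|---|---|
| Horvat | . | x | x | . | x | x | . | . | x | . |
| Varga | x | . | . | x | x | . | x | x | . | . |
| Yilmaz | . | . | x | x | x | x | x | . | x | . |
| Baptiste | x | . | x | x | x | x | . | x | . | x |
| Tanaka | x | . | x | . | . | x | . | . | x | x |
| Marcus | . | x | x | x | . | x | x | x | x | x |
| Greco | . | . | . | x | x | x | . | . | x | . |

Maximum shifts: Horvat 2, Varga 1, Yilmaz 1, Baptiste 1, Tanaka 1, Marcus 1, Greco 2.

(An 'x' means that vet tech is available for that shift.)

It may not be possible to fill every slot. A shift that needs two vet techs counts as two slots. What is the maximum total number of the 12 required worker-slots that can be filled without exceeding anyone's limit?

Total capacity across all vet techs is 2+1+1+1+1+1+2 = 9, and 12 slots are needed, so at most 9 can be filled.
An assignment achieving 9: Mon-AM→Varga, Mon-PM→Horvat, Tue-AM→Horvat, Tue-PM→Greco, Wed-AM→Greco, Thu-AM→Yilmaz, Thu-PM→Baptiste+Marcus, Fri-PM→Tanaka.
Loads: Horvat 2/2, Varga 1/1, Yilmaz 1/1, Baptiste 1/1, Tanaka 1/1, Marcus 1/1, Greco 2/2.

9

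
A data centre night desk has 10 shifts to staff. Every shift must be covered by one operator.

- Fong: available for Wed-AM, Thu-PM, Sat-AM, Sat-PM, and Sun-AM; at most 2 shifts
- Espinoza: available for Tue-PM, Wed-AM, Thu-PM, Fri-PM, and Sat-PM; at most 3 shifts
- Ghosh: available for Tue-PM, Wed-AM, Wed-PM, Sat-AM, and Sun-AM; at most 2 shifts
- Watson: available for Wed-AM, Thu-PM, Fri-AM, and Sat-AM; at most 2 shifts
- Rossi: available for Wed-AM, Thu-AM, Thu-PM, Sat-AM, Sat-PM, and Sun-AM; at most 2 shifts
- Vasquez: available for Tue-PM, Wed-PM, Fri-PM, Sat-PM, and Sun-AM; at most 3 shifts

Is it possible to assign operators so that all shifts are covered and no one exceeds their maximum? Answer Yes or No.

Yes

Thu-AM can only be covered by Rossi, so that assignment is forced.
Fri-AM can only be covered by Watson, so that assignment is forced.
One valid schedule: Tue-PM→Espinoza, Wed-AM→Watson, Wed-PM→Ghosh, Thu-AM→Rossi, Thu-PM→Fong, Fri-AM→Watson, Fri-PM→Espinoza, Sat-AM→Fong, Sat-PM→Espinoza, Sun-AM→Ghosh.
Loads: Fong 2/2, Espinoza 3/3, Ghosh 2/2, Watson 2/2, Rossi 1/2, Vasquez 0/3 — all within limits.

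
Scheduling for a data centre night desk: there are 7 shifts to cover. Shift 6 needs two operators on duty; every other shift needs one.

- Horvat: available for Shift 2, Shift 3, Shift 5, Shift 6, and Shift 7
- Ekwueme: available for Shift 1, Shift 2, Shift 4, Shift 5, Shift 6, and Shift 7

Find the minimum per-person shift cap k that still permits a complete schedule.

4

With 2 operators and 8 worker-slots to fill, someone must work at least ⌈8/2⌉ = 4 shifts, so k ≥ 4.
k = 4 works: Shift 1→Ekwueme, Shift 2→Horvat, Shift 3→Horvat, Shift 4→Ekwueme, Shift 5→Horvat, Shift 6→Horvat+Ekwueme, Shift 7→Ekwueme.
Loads: Horvat 4, Ekwueme 4 — all ≤ 4.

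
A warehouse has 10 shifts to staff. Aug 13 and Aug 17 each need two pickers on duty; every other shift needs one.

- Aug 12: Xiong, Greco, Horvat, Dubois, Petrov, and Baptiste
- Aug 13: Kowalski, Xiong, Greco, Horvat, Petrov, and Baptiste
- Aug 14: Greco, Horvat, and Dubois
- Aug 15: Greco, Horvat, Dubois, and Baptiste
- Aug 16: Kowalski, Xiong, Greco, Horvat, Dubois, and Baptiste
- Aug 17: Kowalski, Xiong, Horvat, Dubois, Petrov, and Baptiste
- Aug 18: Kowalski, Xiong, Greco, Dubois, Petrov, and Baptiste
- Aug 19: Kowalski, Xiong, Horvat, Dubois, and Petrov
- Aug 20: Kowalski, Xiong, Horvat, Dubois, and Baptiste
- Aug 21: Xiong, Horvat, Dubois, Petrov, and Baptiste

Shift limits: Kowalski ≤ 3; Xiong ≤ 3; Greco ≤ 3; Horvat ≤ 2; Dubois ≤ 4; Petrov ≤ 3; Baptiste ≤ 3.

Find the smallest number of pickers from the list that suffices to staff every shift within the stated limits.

4

12 slots to fill and no one can take more than 4, so at least ⌈12/4⌉ = 3 pickers are needed.
Any 3 pickers together have capacity at most 4+3+3 = 10 < 12 slots, so 3 can never suffice.
Kowalski, Xiong, Greco, and Dubois alone can cover everything: Aug 12→Xiong, Aug 13→Kowalski+Xiong, Aug 14→Greco, Aug 15→Greco, Aug 16→Greco, Aug 17→Kowalski+Dubois, Aug 18→Dubois, Aug 19→Kowalski, Aug 20→Dubois, Aug 21→Xiong.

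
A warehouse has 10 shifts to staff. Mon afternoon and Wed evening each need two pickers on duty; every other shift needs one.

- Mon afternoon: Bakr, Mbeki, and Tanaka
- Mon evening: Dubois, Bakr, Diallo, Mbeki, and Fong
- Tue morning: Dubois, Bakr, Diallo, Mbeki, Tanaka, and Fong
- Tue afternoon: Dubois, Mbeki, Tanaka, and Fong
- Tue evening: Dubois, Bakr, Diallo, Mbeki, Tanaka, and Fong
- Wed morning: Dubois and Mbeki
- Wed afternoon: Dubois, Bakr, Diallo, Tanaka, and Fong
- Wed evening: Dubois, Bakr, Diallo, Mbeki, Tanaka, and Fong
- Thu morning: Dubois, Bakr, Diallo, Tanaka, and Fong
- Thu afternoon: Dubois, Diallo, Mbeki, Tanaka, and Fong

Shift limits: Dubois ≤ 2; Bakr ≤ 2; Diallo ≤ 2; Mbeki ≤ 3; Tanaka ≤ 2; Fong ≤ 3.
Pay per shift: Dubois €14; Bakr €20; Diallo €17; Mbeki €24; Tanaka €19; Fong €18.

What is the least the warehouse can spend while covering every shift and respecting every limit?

€218

Picking the cheapest available picker for each shift independently would cost €182, but that ignores the shift limits.
An optimal schedule: Mon afternoon→Tanaka+Bakr, Mon evening→Diallo, Tue morning→Fong, Tue afternoon→Dubois, Tue evening→Tanaka, Wed morning→Dubois, Wed afternoon→Diallo, Wed evening→Bakr+Mbeki, Thu morning→Fong, Thu afternoon→Fong.
Total: 19 + 20 + 17 + 18 + 14 + 19 + 14 + 17 + 20 + 24 + 18 + 18 = €218.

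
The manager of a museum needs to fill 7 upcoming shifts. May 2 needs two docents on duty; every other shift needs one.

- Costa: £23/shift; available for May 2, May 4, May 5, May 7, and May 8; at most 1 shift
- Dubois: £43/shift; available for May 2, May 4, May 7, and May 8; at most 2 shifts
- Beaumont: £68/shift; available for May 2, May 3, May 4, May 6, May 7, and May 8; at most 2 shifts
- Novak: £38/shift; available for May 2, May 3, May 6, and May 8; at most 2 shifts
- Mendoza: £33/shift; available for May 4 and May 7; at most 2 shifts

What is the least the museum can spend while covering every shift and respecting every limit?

£319

May 5 can only be covered by Costa, so that assignment is forced.
Picking the cheapest available docent for each shift independently would cost £229, but that ignores the shift limits.
An optimal schedule: May 2→Dubois+Beaumont, May 3→Novak, May 4→Mendoza, May 5→Costa, May 6→Novak, May 7→Mendoza, May 8→Dubois.
Total: 43 + 68 + 38 + 33 + 23 + 38 + 33 + 43 = £319.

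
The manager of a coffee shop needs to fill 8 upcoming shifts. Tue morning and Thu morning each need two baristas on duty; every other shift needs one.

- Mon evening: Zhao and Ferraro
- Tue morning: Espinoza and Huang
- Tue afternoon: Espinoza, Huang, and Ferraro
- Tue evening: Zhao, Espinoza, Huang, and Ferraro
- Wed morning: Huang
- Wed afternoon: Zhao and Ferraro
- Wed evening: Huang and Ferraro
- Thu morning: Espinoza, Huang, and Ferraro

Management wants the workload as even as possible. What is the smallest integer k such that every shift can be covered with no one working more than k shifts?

3

With 4 baristas and 10 worker-slots to fill, someone must work at least ⌈10/4⌉ = 3 shifts, so k ≥ 3.
k = 3 works: Mon evening→Zhao, Tue morning→Espinoza+Huang, Tue afternoon→Espinoza, Tue evening→Zhao, Wed morning→Huang, Wed afternoon→Zhao, Wed evening→Huang, Thu morning→Espinoza+Ferraro.
Loads: Zhao 3, Espinoza 3, Huang 3, Ferraro 1 — all ≤ 3.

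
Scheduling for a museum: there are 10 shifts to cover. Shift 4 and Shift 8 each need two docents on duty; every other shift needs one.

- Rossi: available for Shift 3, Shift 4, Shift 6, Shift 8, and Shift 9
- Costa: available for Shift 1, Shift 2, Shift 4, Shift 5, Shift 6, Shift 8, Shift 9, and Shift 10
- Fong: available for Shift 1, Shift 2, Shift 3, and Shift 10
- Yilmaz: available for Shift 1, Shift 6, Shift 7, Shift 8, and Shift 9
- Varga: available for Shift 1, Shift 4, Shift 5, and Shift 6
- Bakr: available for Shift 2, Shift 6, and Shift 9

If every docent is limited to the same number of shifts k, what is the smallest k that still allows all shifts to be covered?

2

With 6 docents and 12 worker-slots to fill, someone must work at least ⌈12/6⌉ = 2 shifts, so k ≥ 2.
k = 2 works: Shift 1→Varga, Shift 2→Fong, Shift 3→Rossi, Shift 4→Rossi+Varga, Shift 5→Costa, Shift 6→Bakr, Shift 7→Yilmaz, Shift 8→Costa+Yilmaz, Shift 9→Bakr, Shift 10→Fong.
Loads: Rossi 2, Costa 2, Fong 2, Yilmaz 2, Varga 2, Bakr 2 — all ≤ 2.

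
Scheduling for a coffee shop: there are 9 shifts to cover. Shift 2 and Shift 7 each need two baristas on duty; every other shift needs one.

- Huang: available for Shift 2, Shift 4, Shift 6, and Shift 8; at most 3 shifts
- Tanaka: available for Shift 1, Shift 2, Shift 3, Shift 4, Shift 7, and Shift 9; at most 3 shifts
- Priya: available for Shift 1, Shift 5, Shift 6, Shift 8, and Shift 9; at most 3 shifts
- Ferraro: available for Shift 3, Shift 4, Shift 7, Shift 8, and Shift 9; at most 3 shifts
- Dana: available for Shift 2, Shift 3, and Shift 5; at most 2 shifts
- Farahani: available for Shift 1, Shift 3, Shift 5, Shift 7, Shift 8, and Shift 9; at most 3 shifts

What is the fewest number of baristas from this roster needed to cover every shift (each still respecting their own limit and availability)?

11 slots to fill and no one can take more than 3, so at least ⌈11/3⌉ = 4 baristas are needed.
Huang, Tanaka, Priya, and Ferraro alone can cover everything: Shift 1→Tanaka, Shift 2→Huang+Tanaka, Shift 3→Ferraro, Shift 4→Huang, Shift 5→Priya, Shift 6→Huang, Shift 7→Tanaka+Ferraro, Shift 8→Priya, Shift 9→Priya.

4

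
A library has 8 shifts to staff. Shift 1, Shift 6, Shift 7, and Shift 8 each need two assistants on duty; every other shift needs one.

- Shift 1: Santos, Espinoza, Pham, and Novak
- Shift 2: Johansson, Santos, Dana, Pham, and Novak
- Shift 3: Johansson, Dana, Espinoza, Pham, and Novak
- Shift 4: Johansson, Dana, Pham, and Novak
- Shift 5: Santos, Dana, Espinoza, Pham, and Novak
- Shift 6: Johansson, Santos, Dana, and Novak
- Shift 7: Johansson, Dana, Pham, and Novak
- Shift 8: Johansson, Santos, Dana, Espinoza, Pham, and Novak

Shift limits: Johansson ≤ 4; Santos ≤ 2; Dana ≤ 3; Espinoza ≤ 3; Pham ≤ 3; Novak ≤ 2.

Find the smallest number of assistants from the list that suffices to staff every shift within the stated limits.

12 slots to fill and no one can take more than 4, so at least ⌈12/4⌉ = 3 assistants are needed.
Any 3 assistants together have capacity at most 4+3+3 = 10 < 12 slots, so 3 can never suffice.
Johansson, Santos, Dana, and Espinoza alone can cover everything: Shift 1→Santos+Espinoza, Shift 2→Johansson, Shift 3→Johansson, Shift 4→Johansson, Shift 5→Espinoza, Shift 6→Santos+Dana, Shift 7→Johansson+Dana, Shift 8→Dana+Espinoza.

4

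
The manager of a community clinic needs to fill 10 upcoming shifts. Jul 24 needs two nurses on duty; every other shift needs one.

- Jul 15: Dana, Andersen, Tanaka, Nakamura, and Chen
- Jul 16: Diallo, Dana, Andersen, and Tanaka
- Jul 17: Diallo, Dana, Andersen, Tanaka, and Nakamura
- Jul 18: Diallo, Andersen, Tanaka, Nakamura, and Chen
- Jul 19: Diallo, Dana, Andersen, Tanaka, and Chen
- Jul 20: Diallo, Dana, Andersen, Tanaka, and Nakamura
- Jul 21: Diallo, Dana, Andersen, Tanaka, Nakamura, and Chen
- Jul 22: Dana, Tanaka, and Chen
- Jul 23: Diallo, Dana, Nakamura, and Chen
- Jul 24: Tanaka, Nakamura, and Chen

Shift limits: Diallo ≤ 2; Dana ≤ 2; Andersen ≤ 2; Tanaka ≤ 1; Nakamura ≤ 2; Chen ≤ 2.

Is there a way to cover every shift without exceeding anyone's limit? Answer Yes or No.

One valid schedule: Jul 15→Dana, Jul 16→Diallo, Jul 17→Andersen, Jul 18→Andersen, Jul 19→Chen, Jul 20→Nakamura, Jul 21→Chen, Jul 22→Dana, Jul 23→Diallo, Jul 24→Tanaka+Nakamura.
Loads: Diallo 2/2, Dana 2/2, Andersen 2/2, Tanaka 1/1, Nakamura 2/2, Chen 2/2 — all within limits.

Yes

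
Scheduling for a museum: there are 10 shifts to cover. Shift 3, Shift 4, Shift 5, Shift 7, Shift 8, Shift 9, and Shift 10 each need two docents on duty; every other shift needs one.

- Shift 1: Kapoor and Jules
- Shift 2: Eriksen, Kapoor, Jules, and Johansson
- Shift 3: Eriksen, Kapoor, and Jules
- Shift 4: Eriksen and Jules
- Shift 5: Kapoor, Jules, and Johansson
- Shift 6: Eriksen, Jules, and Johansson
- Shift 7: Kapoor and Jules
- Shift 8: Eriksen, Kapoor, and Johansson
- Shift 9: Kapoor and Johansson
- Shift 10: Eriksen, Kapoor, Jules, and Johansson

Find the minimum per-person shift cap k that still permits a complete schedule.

With 4 docents and 17 worker-slots to fill, someone must work at least ⌈17/4⌉ = 5 shifts, so k ≥ 5.
k = 5 works: Shift 1→Kapoor, Shift 2→Eriksen, Shift 3→Eriksen+Kapoor, Shift 4→Eriksen+Jules, Shift 5→Kapoor+Jules, Shift 6→Eriksen, Shift 7→Kapoor+Jules, Shift 8→Eriksen+Johansson, Shift 9→Kapoor+Johansson, Shift 10→Jules+Johansson.
Loads: Eriksen 5, Kapoor 5, Jules 4, Johansson 3 — all ≤ 5.

5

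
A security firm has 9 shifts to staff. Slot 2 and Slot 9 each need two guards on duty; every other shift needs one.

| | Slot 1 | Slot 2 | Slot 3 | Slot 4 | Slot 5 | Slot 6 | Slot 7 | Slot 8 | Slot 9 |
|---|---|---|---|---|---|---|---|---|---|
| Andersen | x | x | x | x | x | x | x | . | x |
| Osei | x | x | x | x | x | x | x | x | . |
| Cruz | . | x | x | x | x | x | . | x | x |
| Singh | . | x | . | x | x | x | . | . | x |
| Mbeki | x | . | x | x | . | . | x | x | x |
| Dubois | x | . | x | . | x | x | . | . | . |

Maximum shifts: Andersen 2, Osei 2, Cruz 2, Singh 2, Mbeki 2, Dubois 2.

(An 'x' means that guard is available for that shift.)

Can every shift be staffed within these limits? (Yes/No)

Yes

One valid schedule: Slot 1→Andersen, Slot 2→Cruz+Singh, Slot 3→Osei, Slot 4→Cruz, Slot 5→Dubois, Slot 6→Dubois, Slot 7→Andersen, Slot 8→Osei, Slot 9→Singh+Mbeki.
Loads: Andersen 2/2, Osei 2/2, Cruz 2/2, Singh 2/2, Mbeki 1/2, Dubois 2/2 — all within limits.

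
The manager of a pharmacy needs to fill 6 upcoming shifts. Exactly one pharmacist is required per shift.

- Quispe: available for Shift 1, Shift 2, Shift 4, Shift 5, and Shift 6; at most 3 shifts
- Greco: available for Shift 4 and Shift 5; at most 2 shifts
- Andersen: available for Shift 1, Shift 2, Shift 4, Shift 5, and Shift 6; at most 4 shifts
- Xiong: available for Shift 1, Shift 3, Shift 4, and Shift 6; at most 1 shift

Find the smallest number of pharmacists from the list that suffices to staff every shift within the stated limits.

6 slots to fill and no one can take more than 4, so at least ⌈6/4⌉ = 2 pharmacists are needed.
No set of 2 pharmacists can cover every shift (each such set leaves at least one shift with no one available or exceeds a cap).
Quispe, Greco, and Xiong alone can cover everything: Shift 1→Quispe, Shift 2→Quispe, Shift 3→Xiong, Shift 4→Greco, Shift 5→Greco, Shift 6→Quispe.

3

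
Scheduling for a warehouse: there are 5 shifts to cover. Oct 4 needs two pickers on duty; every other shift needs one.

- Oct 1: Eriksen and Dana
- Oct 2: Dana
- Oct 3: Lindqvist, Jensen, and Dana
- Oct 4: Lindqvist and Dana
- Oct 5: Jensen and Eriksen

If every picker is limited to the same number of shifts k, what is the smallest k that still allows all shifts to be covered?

With 4 pickers and 6 worker-slots to fill, someone must work at least ⌈6/4⌉ = 2 shifts, so k ≥ 2.
k = 2 works: Oct 1→Eriksen, Oct 2→Dana, Oct 3→Lindqvist, Oct 4→Lindqvist+Dana, Oct 5→Jensen.
Loads: Lindqvist 2, Jensen 1, Eriksen 1, Dana 2 — all ≤ 2.

2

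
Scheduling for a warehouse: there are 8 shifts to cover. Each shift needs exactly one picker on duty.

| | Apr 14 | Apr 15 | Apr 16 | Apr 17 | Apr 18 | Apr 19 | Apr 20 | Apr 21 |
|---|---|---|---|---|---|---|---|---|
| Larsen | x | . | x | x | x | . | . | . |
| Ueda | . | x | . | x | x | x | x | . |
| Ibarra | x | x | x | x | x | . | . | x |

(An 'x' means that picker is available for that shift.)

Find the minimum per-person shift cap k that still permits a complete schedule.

3

With 3 pickers and 8 worker-slots to fill, someone must work at least ⌈8/3⌉ = 3 shifts, so k ≥ 3.
k = 3 works: Apr 14→Larsen, Apr 15→Ueda, Apr 16→Larsen, Apr 17→Larsen, Apr 18→Ibarra, Apr 19→Ueda, Apr 20→Ueda, Apr 21→Ibarra.
Loads: Larsen 3, Ueda 3, Ibarra 2 — all ≤ 3.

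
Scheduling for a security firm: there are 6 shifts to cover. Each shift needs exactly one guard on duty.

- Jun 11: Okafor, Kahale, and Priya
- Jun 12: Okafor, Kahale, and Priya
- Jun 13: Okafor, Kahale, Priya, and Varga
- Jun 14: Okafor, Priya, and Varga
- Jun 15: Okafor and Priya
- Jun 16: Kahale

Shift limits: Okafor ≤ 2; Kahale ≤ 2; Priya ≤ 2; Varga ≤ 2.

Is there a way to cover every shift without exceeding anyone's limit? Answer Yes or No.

Yes

Jun 16 can only be covered by Kahale, so that assignment is forced.
One valid schedule: Jun 11→Okafor, Jun 12→Kahale, Jun 13→Priya, Jun 14→Priya, Jun 15→Okafor, Jun 16→Kahale.
Loads: Okafor 2/2, Kahale 2/2, Priya 2/2, Varga 0/2 — all within limits.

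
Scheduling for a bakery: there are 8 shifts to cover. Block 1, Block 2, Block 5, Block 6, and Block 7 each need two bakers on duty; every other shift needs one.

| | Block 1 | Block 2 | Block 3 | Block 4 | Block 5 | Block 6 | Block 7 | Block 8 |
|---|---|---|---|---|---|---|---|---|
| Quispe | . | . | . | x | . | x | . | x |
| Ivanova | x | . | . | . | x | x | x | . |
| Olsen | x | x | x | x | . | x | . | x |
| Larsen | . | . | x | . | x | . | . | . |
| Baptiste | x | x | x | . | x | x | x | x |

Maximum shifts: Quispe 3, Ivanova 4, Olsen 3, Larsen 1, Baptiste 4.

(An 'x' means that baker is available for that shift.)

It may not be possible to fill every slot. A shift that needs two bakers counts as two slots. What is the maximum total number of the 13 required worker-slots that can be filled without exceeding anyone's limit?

13

Total capacity across all bakers is 3+4+3+1+4 = 15, and 13 slots are needed, so at most 13 can be filled.
An assignment achieving 13: Block 1→Ivanova+Olsen, Block 2→Olsen+Baptiste, Block 3→Olsen, Block 4→Quispe, Block 5→Ivanova+Larsen, Block 6→Quispe+Ivanova, Block 7→Ivanova+Baptiste, Block 8→Quispe.
Loads: Quispe 3/3, Ivanova 4/4, Olsen 3/3, Larsen 1/1, Baptiste 2/4.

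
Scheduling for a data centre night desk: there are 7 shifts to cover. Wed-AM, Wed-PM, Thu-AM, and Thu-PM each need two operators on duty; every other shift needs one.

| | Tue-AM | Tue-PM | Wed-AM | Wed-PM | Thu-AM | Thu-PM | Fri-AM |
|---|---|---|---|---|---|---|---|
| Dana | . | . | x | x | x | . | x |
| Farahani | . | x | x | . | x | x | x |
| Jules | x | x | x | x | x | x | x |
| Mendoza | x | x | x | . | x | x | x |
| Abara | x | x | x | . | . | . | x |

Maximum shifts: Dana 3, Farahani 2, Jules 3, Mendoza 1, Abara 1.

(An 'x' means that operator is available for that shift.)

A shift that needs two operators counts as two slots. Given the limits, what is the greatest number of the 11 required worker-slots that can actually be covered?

Total capacity across all operators is 3+2+3+1+1 = 10, and 11 slots are needed, so at most 10 can be filled.
An assignment achieving 10: Tue-AM→Jules, Tue-PM→Farahani, Wed-AM→Dana+Abara, Wed-PM→Dana+Jules, Thu-AM→Dana+Mendoza, Thu-PM→Farahani+Jules.
Loads: Dana 3/3, Farahani 2/2, Jules 3/3, Mendoza 1/1, Abara 1/1.

10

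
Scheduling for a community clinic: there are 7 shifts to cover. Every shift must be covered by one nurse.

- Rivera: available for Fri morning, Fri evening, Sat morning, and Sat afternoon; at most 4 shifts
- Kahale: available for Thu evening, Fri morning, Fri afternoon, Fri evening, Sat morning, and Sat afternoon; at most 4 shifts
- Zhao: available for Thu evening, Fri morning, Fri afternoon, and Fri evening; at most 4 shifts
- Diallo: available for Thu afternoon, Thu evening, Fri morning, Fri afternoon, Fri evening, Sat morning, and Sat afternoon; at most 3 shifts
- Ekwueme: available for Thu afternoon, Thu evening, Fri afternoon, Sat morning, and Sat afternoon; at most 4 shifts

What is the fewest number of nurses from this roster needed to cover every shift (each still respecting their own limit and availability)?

2

7 slots to fill and no one can take more than 4, so at least ⌈7/4⌉ = 2 nurses are needed.
Rivera and Diallo alone can cover everything: Thu afternoon→Diallo, Thu evening→Diallo, Fri morning→Rivera, Fri afternoon→Diallo, Fri evening→Rivera, Sat morning→Rivera, Sat afternoon→Rivera.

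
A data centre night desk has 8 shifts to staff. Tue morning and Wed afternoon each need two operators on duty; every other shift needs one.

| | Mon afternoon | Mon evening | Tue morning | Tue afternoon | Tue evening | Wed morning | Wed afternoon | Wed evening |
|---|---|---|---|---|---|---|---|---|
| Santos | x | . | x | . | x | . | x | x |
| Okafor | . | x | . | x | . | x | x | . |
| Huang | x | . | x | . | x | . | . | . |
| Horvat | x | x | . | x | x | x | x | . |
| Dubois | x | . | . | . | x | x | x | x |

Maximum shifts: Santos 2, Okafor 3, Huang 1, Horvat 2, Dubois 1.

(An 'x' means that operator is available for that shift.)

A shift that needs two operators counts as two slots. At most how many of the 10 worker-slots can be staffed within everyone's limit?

Total capacity across all operators is 2+3+1+2+1 = 9, and 10 slots are needed, so at most 9 can be filled.
An assignment achieving 9: Mon afternoon→Horvat, Mon evening→Okafor, Tue morning→Santos+Huang, Tue afternoon→Okafor, Tue evening→Horvat, Wed morning→Okafor, Wed afternoon→Dubois, Wed evening→Santos.
Loads: Santos 2/2, Okafor 3/3, Huang 1/1, Horvat 2/2, Dubois 1/1.

9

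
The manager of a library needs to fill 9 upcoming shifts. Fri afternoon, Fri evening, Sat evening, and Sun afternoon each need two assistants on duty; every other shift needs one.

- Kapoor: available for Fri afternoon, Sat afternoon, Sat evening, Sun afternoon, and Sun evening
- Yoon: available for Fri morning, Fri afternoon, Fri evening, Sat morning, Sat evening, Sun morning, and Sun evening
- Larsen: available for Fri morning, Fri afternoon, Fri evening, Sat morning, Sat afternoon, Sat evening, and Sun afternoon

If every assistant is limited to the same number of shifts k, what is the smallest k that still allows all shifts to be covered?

With 3 assistants and 13 worker-slots to fill, someone must work at least ⌈13/3⌉ = 5 shifts, so k ≥ 5.
k = 5 works: Fri morning→Yoon, Fri afternoon→Kapoor+Yoon, Fri evening→Yoon+Larsen, Sat morning→Yoon, Sat afternoon→Kapoor, Sat evening→Kapoor+Larsen, Sun morning→Yoon, Sun afternoon→Kapoor+Larsen, Sun evening→Kapoor.
Loads: Kapoor 5, Yoon 5, Larsen 3 — all ≤ 5.

5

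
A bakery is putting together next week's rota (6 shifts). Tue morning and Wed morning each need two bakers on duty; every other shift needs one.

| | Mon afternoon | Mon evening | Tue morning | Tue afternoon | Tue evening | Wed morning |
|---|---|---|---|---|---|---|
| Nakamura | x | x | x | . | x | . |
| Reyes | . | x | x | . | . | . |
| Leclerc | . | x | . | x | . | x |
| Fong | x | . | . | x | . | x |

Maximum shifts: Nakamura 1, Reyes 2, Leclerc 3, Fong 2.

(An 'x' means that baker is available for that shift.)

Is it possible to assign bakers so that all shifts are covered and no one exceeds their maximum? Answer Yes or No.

No

Total capacity is 8 and 8 slots are needed, so capacity alone doesn't rule it out.
Shifts {Tue morning, Tue evening} need 3 worker-slots in total, but the bakers available for any of those shifts (Nakamura and Reyes) can supply at most 2 among them. So no valid schedule exists.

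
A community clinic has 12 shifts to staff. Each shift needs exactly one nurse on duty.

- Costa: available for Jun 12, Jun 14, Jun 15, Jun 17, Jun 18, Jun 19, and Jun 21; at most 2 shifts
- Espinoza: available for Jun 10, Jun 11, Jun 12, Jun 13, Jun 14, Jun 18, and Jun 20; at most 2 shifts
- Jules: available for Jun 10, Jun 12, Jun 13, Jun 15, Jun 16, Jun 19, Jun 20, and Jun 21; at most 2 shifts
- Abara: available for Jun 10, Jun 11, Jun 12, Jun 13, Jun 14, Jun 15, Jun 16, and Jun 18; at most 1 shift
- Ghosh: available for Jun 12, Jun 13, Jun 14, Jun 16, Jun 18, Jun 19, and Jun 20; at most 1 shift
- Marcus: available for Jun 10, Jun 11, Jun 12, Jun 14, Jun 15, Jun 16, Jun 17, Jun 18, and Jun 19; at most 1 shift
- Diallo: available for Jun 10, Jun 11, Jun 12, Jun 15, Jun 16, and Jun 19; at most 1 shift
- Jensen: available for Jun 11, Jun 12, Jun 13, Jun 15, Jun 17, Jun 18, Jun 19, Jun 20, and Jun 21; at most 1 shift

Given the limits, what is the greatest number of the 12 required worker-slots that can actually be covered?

11

Total capacity across all nurses is 2+2+2+1+1+1+1+1 = 11, and 12 slots are needed, so at most 11 can be filled.
An assignment achieving 11: Jun 10→Espinoza, Jun 11→Abara, Jun 13→Jules, Jun 14→Ghosh, Jun 15→Marcus, Jun 16→Jules, Jun 17→Costa, Jun 18→Jensen, Jun 19→Diallo, Jun 20→Espinoza, Jun 21→Costa.
Loads: Costa 2/2, Espinoza 2/2, Jules 2/2, Abara 1/1, Ghosh 1/1, Marcus 1/1, Diallo 1/1, Jensen 1/1.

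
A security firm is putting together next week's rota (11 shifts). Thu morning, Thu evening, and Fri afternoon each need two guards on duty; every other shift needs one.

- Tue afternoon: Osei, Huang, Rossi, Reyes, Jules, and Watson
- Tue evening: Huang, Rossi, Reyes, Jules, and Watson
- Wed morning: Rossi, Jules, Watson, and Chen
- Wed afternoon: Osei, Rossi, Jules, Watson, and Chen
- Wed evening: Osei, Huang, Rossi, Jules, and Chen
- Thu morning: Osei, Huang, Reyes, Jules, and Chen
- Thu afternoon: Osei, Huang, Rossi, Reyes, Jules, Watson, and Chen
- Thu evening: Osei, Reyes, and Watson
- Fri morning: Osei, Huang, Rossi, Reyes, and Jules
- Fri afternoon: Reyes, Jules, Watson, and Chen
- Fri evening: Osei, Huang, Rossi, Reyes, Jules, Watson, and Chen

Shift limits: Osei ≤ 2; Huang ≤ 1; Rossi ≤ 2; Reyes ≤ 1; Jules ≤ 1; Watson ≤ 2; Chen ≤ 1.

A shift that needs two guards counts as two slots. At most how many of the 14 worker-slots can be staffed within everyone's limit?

Total capacity across all guards is 2+1+2+1+1+2+1 = 10, and 14 slots are needed, so at most 10 can be filled.
An assignment achieving 10: Tue afternoon→Watson, Tue evening→Huang, Wed morning→Rossi, Wed afternoon→Osei, Wed evening→Rossi, Thu morning→Chen, Thu evening→Osei+Reyes, Fri afternoon→Jules+Watson.
Loads: Osei 2/2, Huang 1/1, Rossi 2/2, Reyes 1/1, Jules 1/1, Watson 2/2, Chen 1/1.

10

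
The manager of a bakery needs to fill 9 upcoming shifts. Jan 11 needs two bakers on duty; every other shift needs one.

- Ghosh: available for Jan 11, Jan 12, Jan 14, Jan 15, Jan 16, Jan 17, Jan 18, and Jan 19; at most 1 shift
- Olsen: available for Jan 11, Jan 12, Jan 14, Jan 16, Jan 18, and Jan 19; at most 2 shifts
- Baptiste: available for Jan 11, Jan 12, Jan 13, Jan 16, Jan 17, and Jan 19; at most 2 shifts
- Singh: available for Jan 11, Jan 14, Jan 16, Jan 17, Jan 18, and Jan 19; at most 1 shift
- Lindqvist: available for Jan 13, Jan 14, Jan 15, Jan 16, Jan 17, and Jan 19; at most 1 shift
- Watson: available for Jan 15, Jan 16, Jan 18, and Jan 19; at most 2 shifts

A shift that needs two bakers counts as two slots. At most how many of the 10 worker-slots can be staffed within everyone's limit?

9

Total capacity across all bakers is 1+2+2+1+1+2 = 9, and 10 slots are needed, so at most 9 can be filled.
An assignment achieving 9: Jan 11→Olsen+Baptiste, Jan 12→Ghosh, Jan 13→Baptiste, Jan 14→Olsen, Jan 15→Lindqvist, Jan 16→Watson, Jan 17→Singh, Jan 18→Watson.
Loads: Ghosh 1/1, Olsen 2/2, Baptiste 2/2, Singh 1/1, Lindqvist 1/1, Watson 2/2.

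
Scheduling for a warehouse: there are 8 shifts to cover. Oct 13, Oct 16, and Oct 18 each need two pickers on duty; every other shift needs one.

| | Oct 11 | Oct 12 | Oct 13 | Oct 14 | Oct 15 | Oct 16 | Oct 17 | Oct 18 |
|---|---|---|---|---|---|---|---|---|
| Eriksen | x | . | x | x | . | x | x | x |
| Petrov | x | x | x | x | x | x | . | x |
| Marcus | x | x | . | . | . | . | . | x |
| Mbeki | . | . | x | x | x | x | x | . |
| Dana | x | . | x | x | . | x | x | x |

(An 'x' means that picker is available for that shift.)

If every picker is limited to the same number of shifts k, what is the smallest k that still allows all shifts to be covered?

3

With 5 pickers and 11 worker-slots to fill, someone must work at least ⌈11/5⌉ = 3 shifts, so k ≥ 3.
k = 3 works: Oct 11→Eriksen, Oct 12→Petrov, Oct 13→Petrov+Mbeki, Oct 14→Eriksen, Oct 15→Petrov, Oct 16→Mbeki+Dana, Oct 17→Eriksen, Oct 18→Marcus+Dana.
Loads: Eriksen 3, Petrov 3, Marcus 1, Mbeki 2, Dana 2 — all ≤ 3.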